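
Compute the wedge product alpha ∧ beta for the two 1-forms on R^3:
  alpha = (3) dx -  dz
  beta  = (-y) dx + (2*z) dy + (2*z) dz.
alpha ∧ beta = (6*z) dx ∧ dy + (-y + 6*z) dx ∧ dz + (2*z) dy ∧ dz

Distribute the wedge, using dx_i ∧ dx_j = -dx_j ∧ dx_i and dx_i ∧ dx_i = 0. For each pair (i, j) with i < j, the coefficient of dx_i ∧ dx_j in alpha ∧ beta is (alpha_i * beta_j - alpha_j * beta_i). Collecting: alpha ∧ beta = (6*z) dx ∧ dy + (-y + 6*z) dx ∧ dz + (2*z) dy ∧ dz.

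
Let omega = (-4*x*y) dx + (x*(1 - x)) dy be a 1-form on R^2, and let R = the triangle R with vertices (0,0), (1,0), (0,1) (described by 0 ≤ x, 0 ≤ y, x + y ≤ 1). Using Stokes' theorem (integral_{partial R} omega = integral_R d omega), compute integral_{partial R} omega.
integral_(partial R) omega = 5/6

Stokes: integral_partial_R omega = integral_R d omega with d omega = (∂Q/∂x - ∂P/∂y) dx ∧ dy.
  ∂Q/∂x = 1 - 2*x
  ∂P/∂y = -4*x
  integrand = ∂Q/∂x - ∂P/∂y = 2*x + 1.
Integrating over R: integral_0^1 integral_0^{1-x} (2*x + 1) dy dx = 5/6.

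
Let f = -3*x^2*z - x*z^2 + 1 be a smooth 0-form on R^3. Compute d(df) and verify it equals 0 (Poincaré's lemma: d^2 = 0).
d(df) = 0

Step 1: df = sum_i (∂f/∂x_i) dx_i = (z*(-6*x - z)) dx + (0) dy + (x*(-3*x - 2*z)) dz.
Step 2: Apply d again. Using the 1-form formula, the coefficient of dx ∧ dy in d(df) is ∂^2 f/∂x ∂y - ∂^2 f/∂y ∂x = (0) - (0) = 0 (equality of mixed partials for smooth f).
Similarly for dx ∧ dz and dy ∧ dz — all coefficients vanish. So d(df) = 0.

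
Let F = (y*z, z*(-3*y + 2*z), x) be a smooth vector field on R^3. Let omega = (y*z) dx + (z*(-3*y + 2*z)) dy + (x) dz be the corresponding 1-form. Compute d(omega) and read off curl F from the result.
d(omega) = (3*y - 4*z) dy ∧ dz + (y - 1) dz ∧ dx + (-z) dx ∧ dy; curl F = (3*y - 4*z, y - 1, -z)

d omega = sum_{i<j} (∂f_j/∂x_i - ∂f_i/∂x_j) dx_i ∧ dx_j. Under the identification (dy ∧ dz, dz ∧ dx, dx ∧ dy) ↔ (e_x, e_y, e_z), the coefficients are exactly the components of curl F. Compute:
  ∂R/∂y - ∂Q/∂z = (0) - (-3*y + 4*z) = 3*y - 4*z
  ∂P/∂z - ∂R/∂x = (y) - (1) = y - 1
  ∂Q/∂x - ∂P/∂y = (0) - (z) = -z.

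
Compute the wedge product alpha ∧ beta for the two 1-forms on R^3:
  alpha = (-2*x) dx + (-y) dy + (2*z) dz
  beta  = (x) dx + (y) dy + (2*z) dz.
alpha ∧ beta = (-x*y) dx ∧ dy + (-6*x*z) dx ∧ dz + (-4*y*z) dy ∧ dz

Distribute the wedge, using dx_i ∧ dx_j = -dx_j ∧ dx_i and dx_i ∧ dx_i = 0. For each pair (i, j) with i < j, the coefficient of dx_i ∧ dx_j in alpha ∧ beta is (alpha_i * beta_j - alpha_j * beta_i). Collecting: alpha ∧ beta = (-x*y) dx ∧ dy + (-6*x*z) dx ∧ dz + (-4*y*z) dy ∧ dz.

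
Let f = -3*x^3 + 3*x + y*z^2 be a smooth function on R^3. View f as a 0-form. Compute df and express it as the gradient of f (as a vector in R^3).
df = (3 - 9*x^2) dx + (z^2) dy + (2*y*z) dz; grad f = (3 - 9*x^2, z^2, 2*y*z)

For a 0-form f, d f = (∂f/∂x) dx + (∂f/∂y) dy + (∂f/∂z) dz. The components of the vector representation are exactly the entries of grad f in Cartesian coordinates:
  ∂f/∂x = 3 - 9*x^2
  ∂f/∂y = z^2
  ∂f/∂z = 2*y*z.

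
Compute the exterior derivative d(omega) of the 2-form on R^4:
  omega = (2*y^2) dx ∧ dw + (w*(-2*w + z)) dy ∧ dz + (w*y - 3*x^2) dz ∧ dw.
d(omega) = (-4*y) dx ∧ dy ∧ dw + (-3*w + z) dy ∧ dz ∧ dw + (-6*x) dx ∧ dz ∧ dw

For a 2-form omega = sum_{i<j} g_{ij} dx_i ∧ dx_j, the exterior derivative is
  d(omega) = sum_{i<j} d(g_{ij}) ∧ dx_i ∧ dx_j = sum_{i<j, k} (∂g_{ij}/∂x_k) dx_k ∧ dx_i ∧ dx_j.
Expand each term, using dx_k ∧ dx_i ∧ dx_j = sgn(permutation) dx_{(a)} ∧ dx_{(b)} ∧ dx_{(c)} with (a < b < c) sorted:
  d(2*y^2) includes (∂/∂y)(2*y^2) dy = (4*y) dy, which multiplied by dx ∧ dw gives (-4*y) dx ∧ dy ∧ dw
  d(w*(-2*w + z)) includes (∂/∂w)(w*(-2*w + z)) dw = (-4*w + z) dw, which multiplied by dy ∧ dz gives (-4*w + z) dy ∧ dz ∧ dw
  d(w*y - 3*x^2) includes (∂/∂x)(w*y - 3*x^2) dx = (-6*x) dx, which multiplied by dz ∧ dw gives (-6*x) dx ∧ dz ∧ dw
  d(w*y - 3*x^2) includes (∂/∂y)(w*y - 3*x^2) dy = (w) dy, which multiplied by dz ∧ dw gives (w) dy ∧ dz ∧ dw
Collecting like 3-forms: d(omega) = (-4*y) dx ∧ dy ∧ dw + (-3*w + z) dy ∧ dz ∧ dw + (-6*x) dx ∧ dz ∧ dw.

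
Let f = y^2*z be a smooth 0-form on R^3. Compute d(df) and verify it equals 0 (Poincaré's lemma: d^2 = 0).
d(df) = 0

Step 1: df = sum_i (∂f/∂x_i) dx_i = (0) dx + (2*y*z) dy + (y^2) dz.
Step 2: Apply d again. Using the 1-form formula, the coefficient of dx ∧ dy in d(df) is ∂^2 f/∂x ∂y - ∂^2 f/∂y ∂x = (0) - (0) = 0 (equality of mixed partials for smooth f).
Similarly for dx ∧ dz and dy ∧ dz — all coefficients vanish. So d(df) = 0.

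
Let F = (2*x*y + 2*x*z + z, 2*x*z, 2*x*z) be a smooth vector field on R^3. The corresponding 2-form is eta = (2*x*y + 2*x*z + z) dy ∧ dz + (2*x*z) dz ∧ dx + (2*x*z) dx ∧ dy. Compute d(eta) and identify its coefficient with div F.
d(eta) = (2*x + 2*y + 2*z) dx ∧ dy ∧ dz; div F = 2*x + 2*y + 2*z

For a 2-form in R^3 of the form above, applying d gives a 3-form with coefficient ∂P/∂x + ∂Q/∂y + ∂R/∂z:
  ∂P/∂x = 2*y + 2*z
  ∂Q/∂y = 0
  ∂R/∂z = 2*x
Sum = 2*x + 2*y + 2*z, which is exactly div F.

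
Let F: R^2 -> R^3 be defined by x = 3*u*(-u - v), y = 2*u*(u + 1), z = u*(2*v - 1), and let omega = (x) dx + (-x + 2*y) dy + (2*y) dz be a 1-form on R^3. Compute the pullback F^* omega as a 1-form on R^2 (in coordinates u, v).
F^* omega = (u*(46*u^2 + 47*u*v + 26*u + 9*v^2 + 14*v + 4)) du + (u^2*(17*u + 9*v + 8)) dv

Using F^*(f dg) = (f ∘ F) d(g ∘ F), substitute each coordinate x_i by F_i(u, v) in f_i, and replace dx_i by d F_i = (∂F_i/∂u) du + (∂F_i/∂v) dv.
  For the x component: f_1(F) = 3*u*(-u - v); d F_1 = (-6*u - 3*v) du + (-3*u) dv
  For the y component: f_2(F) = u*(7*u + 3*v + 4); d F_2 = (4*u + 2) du + (0) dv
  For the z component: f_3(F) = 4*u*(u + 1); d F_3 = (2*v - 1) du + (2*u) dv
Combining and collecting du, dv coefficients:
  coeff of du: u*(46*u^2 + 47*u*v + 26*u + 9*v^2 + 14*v + 4)
  coeff of dv: u^2*(17*u + 9*v + 8)
F^* omega = (u*(46*u^2 + 47*u*v + 26*u + 9*v^2 + 14*v + 4)) du + (u^2*(17*u + 9*v + 8)) dv.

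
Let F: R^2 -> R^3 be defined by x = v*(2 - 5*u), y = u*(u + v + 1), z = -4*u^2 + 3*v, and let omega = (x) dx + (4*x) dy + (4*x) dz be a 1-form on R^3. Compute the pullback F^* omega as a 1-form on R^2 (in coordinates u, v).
F^* omega = (v*(120*u^2 + 5*u*v - 68*u - 2*v + 8)) du + (v*(5*u^2 - 72*u + 28)) dv

Using F^*(f dg) = (f ∘ F) d(g ∘ F), substitute each coordinate x_i by F_i(u, v) in f_i, and replace dx_i by d F_i = (∂F_i/∂u) du + (∂F_i/∂v) dv.
  For the x component: f_1(F) = v*(2 - 5*u); d F_1 = (-5*v) du + (2 - 5*u) dv
  For the y component: f_2(F) = 4*v*(2 - 5*u); d F_2 = (2*u + v + 1) du + (u) dv
  For the z component: f_3(F) = 4*v*(2 - 5*u); d F_3 = (-8*u) du + (3) dv
Combining and collecting du, dv coefficients:
  coeff of du: v*(120*u^2 + 5*u*v - 68*u - 2*v + 8)
  coeff of dv: v*(5*u^2 - 72*u + 28)
F^* omega = (v*(120*u^2 + 5*u*v - 68*u - 2*v + 8)) du + (v*(5*u^2 - 72*u + 28)) dv.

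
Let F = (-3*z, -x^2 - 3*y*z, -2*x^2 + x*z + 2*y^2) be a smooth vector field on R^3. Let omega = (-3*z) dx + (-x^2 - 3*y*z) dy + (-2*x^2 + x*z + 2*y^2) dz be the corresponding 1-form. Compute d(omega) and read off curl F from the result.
d(omega) = (7*y) dy ∧ dz + (4*x - z - 3) dz ∧ dx + (-2*x) dx ∧ dy; curl F = (7*y, 4*x - z - 3, -2*x)

d omega = sum_{i<j} (∂f_j/∂x_i - ∂f_i/∂x_j) dx_i ∧ dx_j. Under the identification (dy ∧ dz, dz ∧ dx, dx ∧ dy) ↔ (e_x, e_y, e_z), the coefficients are exactly the components of curl F. Compute:
  ∂R/∂y - ∂Q/∂z = (4*y) - (-3*y) = 7*y
  ∂P/∂z - ∂R/∂x = (-3) - (-4*x + z) = 4*x - z - 3
  ∂Q/∂x - ∂P/∂y = (-2*x) - (0) = -2*x.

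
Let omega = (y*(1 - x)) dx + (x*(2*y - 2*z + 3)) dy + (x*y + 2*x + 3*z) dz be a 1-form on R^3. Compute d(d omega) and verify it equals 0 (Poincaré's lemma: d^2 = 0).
d(d omega) = 0

Step 1: d omega = sum_{i<j} (∂f_j/∂x_i - ∂f_i/∂x_j) dx_i ∧ dx_j:
  coeff of dx ∧ dy: x + 2*y - 2*z + 2
  coeff of dx ∧ dz: y + 2
  coeff of dy ∧ dz: 3*x
Step 2: Apply d again to each 2-form coefficient. The only possible 3-form in R^3 is dx ∧ dy ∧ dz, with coefficient
  ∂(coeff of dy∧dz)/∂x - ∂(coeff of dx∧dz)/∂y + ∂(coeff of dx∧dy)/∂z
  = ∂/∂x (3*x) - ∂/∂y (y + 2) + ∂/∂z (x + 2*y - 2*z + 2).
Each of these terms simplifies to sums of mixed partials that cancel in pairs. The result is 0 (by equality of mixed partials for smooth functions — Schwarz / Clairaut).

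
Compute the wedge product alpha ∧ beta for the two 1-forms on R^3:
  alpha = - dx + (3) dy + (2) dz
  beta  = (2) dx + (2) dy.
alpha ∧ beta = (-8) dx ∧ dy + (-4) dx ∧ dz + (-4) dy ∧ dz

Distribute the wedge, using dx_i ∧ dx_j = -dx_j ∧ dx_i and dx_i ∧ dx_i = 0. For each pair (i, j) with i < j, the coefficient of dx_i ∧ dx_j in alpha ∧ beta is (alpha_i * beta_j - alpha_j * beta_i). Collecting: alpha ∧ beta = (-8) dx ∧ dy + (-4) dx ∧ dz + (-4) dy ∧ dz.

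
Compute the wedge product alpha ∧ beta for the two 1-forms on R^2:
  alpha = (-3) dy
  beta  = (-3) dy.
alpha ∧ beta = 0

Distribute the wedge, using dx_i ∧ dx_j = -dx_j ∧ dx_i and dx_i ∧ dx_i = 0. For each pair (i, j) with i < j, the coefficient of dx_i ∧ dx_j in alpha ∧ beta is (alpha_i * beta_j - alpha_j * beta_i). Collecting: alpha ∧ beta = 0.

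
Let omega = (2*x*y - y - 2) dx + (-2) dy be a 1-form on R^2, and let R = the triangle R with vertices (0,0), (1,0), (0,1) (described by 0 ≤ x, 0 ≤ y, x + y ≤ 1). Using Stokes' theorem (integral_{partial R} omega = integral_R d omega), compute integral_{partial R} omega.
integral_(partial R) omega = 1/6

Stokes: integral_partial_R omega = integral_R d omega with d omega = (∂Q/∂x - ∂P/∂y) dx ∧ dy.
  ∂Q/∂x = 0
  ∂P/∂y = 2*x - 1
  integrand = ∂Q/∂x - ∂P/∂y = 1 - 2*x.
Integrating over R: integral_0^1 integral_0^{1-x} (1 - 2*x) dy dx = 1/6.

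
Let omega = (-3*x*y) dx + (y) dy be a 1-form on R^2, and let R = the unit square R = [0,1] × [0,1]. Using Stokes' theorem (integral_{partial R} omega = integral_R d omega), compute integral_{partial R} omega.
integral_(partial R) omega = 3/2

Stokes: integral_partial_R omega = integral_R d omega with d omega = (∂Q/∂x - ∂P/∂y) dx ∧ dy.
  ∂Q/∂x = 0
  ∂P/∂y = -3*x
  integrand = ∂Q/∂x - ∂P/∂y = 3*x.
Integrating over R: integral_0^1 integral_0^1 (3*x) dx dy = 3/2.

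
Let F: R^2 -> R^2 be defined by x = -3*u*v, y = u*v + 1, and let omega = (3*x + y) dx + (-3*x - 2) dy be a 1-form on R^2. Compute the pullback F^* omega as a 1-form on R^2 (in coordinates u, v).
F^* omega = (v*(33*u*v - 5)) du + (u*(33*u*v - 5)) dv

Using F^*(f dg) = (f ∘ F) d(g ∘ F), substitute each coordinate x_i by F_i(u, v) in f_i, and replace dx_i by d F_i = (∂F_i/∂u) du + (∂F_i/∂v) dv.
  For the x component: f_1(F) = -8*u*v + 1; d F_1 = (-3*v) du + (-3*u) dv
  For the y component: f_2(F) = 9*u*v - 2; d F_2 = (v) du + (u) dv
Combining and collecting du, dv coefficients:
  coeff of du: v*(33*u*v - 5)
  coeff of dv: u*(33*u*v - 5)
F^* omega = (v*(33*u*v - 5)) du + (u*(33*u*v - 5)) dv.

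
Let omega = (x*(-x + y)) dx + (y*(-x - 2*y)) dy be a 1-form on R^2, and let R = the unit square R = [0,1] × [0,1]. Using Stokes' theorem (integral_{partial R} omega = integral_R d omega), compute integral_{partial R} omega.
integral_(partial R) omega = -1

Stokes: integral_partial_R omega = integral_R d omega with d omega = (∂Q/∂x - ∂P/∂y) dx ∧ dy.
  ∂Q/∂x = -y
  ∂P/∂y = x
  integrand = ∂Q/∂x - ∂P/∂y = -x - y.
Integrating over R: integral_0^1 integral_0^1 (-x - y) dx dy = -1.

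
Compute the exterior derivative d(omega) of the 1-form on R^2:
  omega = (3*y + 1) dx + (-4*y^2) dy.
d(omega) = (-3) dx ∧ dy

For a 1-form omega = sum_i f_i dx_i, the exterior derivative is
  d(omega) = sum_{i < j} (∂f_j/∂x_i - ∂f_i/∂x_j) dx_i ∧ dx_j.
  coefficient of dx ∧ dy: ∂f_2/∂x - ∂f_1/∂y = ∂(-4*y^2)/∂x - ∂(3*y + 1)/∂y = -3
Assembling: d(omega) = (-3) dx ∧ dy.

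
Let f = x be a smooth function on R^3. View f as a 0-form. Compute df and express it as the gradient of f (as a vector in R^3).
df = (1) dx + (0) dy + (0) dz; grad f = (1, 0, 0)

For a 0-form f, d f = (∂f/∂x) dx + (∂f/∂y) dy + (∂f/∂z) dz. The components of the vector representation are exactly the entries of grad f in Cartesian coordinates:
  ∂f/∂x = 1
  ∂f/∂y = 0
  ∂f/∂z = 0.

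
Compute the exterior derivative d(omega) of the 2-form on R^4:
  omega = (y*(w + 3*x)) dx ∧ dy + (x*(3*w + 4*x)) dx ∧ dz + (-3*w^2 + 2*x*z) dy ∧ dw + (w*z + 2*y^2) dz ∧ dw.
d(omega) = (y + 2*z) dx ∧ dy ∧ dw + (3*x) dx ∧ dz ∧ dw + (-2*x + 4*y) dy ∧ dz ∧ dw

For a 2-form omega = sum_{i<j} g_{ij} dx_i ∧ dx_j, the exterior derivative is
  d(omega) = sum_{i<j} d(g_{ij}) ∧ dx_i ∧ dx_j = sum_{i<j, k} (∂g_{ij}/∂x_k) dx_k ∧ dx_i ∧ dx_j.
Expand each term, using dx_k ∧ dx_i ∧ dx_j = sgn(permutation) dx_{(a)} ∧ dx_{(b)} ∧ dx_{(c)} with (a < b < c) sorted:
  d(y*(w + 3*x)) includes (∂/∂w)(y*(w + 3*x)) dw = (y) dw, which multiplied by dx ∧ dy gives (y) dx ∧ dy ∧ dw
  d(x*(3*w + 4*x)) includes (∂/∂w)(x*(3*w + 4*x)) dw = (3*x) dw, which multiplied by dx ∧ dz gives (3*x) dx ∧ dz ∧ dw
  d(-3*w^2 + 2*x*z) includes (∂/∂x)(-3*w^2 + 2*x*z) dx = (2*z) dx, which multiplied by dy ∧ dw gives (2*z) dx ∧ dy ∧ dw
  d(-3*w^2 + 2*x*z) includes (∂/∂z)(-3*w^2 + 2*x*z) dz = (2*x) dz, which multiplied by dy ∧ dw gives (-2*x) dy ∧ dz ∧ dw
  d(w*z + 2*y^2) includes (∂/∂y)(w*z + 2*y^2) dy = (4*y) dy, which multiplied by dz ∧ dw gives (4*y) dy ∧ dz ∧ dw
Collecting like 3-forms: d(omega) = (y + 2*z) dx ∧ dy ∧ dw + (3*x) dx ∧ dz ∧ dw + (-2*x + 4*y) dy ∧ dz ∧ dw.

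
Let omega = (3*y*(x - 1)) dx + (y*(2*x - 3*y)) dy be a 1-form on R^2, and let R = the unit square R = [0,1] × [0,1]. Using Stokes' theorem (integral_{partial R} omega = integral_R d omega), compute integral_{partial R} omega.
integral_(partial R) omega = 5/2

Stokes: integral_partial_R omega = integral_R d omega with d omega = (∂Q/∂x - ∂P/∂y) dx ∧ dy.
  ∂Q/∂x = 2*y
  ∂P/∂y = 3*x - 3
  integrand = ∂Q/∂x - ∂P/∂y = -3*x + 2*y + 3.
Integrating over R: integral_0^1 integral_0^1 (-3*x + 2*y + 3) dx dy = 5/2.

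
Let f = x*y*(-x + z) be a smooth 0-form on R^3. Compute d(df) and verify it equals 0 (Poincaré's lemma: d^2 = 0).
d(df) = 0

Step 1: df = sum_i (∂f/∂x_i) dx_i = (y*(-2*x + z)) dx + (x*(-x + z)) dy + (x*y) dz.
Step 2: Apply d again. Using the 1-form formula, the coefficient of dx ∧ dy in d(df) is ∂^2 f/∂x ∂y - ∂^2 f/∂y ∂x = (-2*x + z) - (-2*x + z) = 0 (equality of mixed partials for smooth f).
Similarly for dx ∧ dz and dy ∧ dz — all coefficients vanish. So d(df) = 0.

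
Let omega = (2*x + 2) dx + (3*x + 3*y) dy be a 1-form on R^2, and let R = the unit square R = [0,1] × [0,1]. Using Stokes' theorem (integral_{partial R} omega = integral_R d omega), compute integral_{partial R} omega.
integral_(partial R) omega = 3

Stokes: integral_partial_R omega = integral_R d omega with d omega = (∂Q/∂x - ∂P/∂y) dx ∧ dy.
  ∂Q/∂x = 3
  ∂P/∂y = 0
  integrand = ∂Q/∂x - ∂P/∂y = 3.
Integrating over R: integral_0^1 integral_0^1 (3) dx dy = 3.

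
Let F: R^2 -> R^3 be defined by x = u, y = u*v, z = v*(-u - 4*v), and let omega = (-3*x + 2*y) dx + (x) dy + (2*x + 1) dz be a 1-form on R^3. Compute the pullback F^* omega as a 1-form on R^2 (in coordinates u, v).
F^* omega = (u*v - 3*u - v) du + (-u^2 - 16*u*v - u - 8*v) dv

Using F^*(f dg) = (f ∘ F) d(g ∘ F), substitute each coordinate x_i by F_i(u, v) in f_i, and replace dx_i by d F_i = (∂F_i/∂u) du + (∂F_i/∂v) dv.
  For the x component: f_1(F) = u*(2*v - 3); d F_1 = (1) du + (0) dv
  For the y component: f_2(F) = u; d F_2 = (v) du + (u) dv
  For the z component: f_3(F) = 2*u + 1; d F_3 = (-v) du + (-u - 8*v) dv
Combining and collecting du, dv coefficients:
  coeff of du: u*v - 3*u - v
  coeff of dv: -u^2 - 16*u*v - u - 8*v
F^* omega = (u*v - 3*u - v) du + (-u^2 - 16*u*v - u - 8*v) dv.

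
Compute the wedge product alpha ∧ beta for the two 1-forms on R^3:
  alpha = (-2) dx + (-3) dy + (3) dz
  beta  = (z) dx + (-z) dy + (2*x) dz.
alpha ∧ beta = (5*z) dx ∧ dy + (-4*x - 3*z) dx ∧ dz + (-6*x + 3*z) dy ∧ dz

Distribute the wedge, using dx_i ∧ dx_j = -dx_j ∧ dx_i and dx_i ∧ dx_i = 0. For each pair (i, j) with i < j, the coefficient of dx_i ∧ dx_j in alpha ∧ beta is (alpha_i * beta_j - alpha_j * beta_i). Collecting: alpha ∧ beta = (5*z) dx ∧ dy + (-4*x - 3*z) dx ∧ dz + (-6*x + 3*z) dy ∧ dz.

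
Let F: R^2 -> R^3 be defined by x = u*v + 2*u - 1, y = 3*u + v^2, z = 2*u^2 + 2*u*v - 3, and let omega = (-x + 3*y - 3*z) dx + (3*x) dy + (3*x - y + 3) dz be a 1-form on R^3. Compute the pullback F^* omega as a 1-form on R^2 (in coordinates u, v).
F^* omega = (6*u^2*v - 5*u*v^2 + 8*u*v + 32*u + v^3 + 6*v^2 + 10*v + 11) du + (-6*u^3 - u^2*v + 13*u^2 + 7*u*v^2 + 12*u*v + 10*u - 6*v) dv

Using F^*(f dg) = (f ∘ F) d(g ∘ F), substitute each coordinate x_i by F_i(u, v) in f_i, and replace dx_i by d F_i = (∂F_i/∂u) du + (∂F_i/∂v) dv.
  For the x component: f_1(F) = -6*u^2 - 7*u*v + 7*u + 3*v^2 + 10; d F_1 = (v + 2) du + (u) dv
  For the y component: f_2(F) = 3*u*v + 6*u - 3; d F_2 = (3) du + (2*v) dv
  For the z component: f_3(F) = 3*u*v + 3*u - v^2; d F_3 = (4*u + 2*v) du + (2*u) dv
Combining and collecting du, dv coefficients:
  coeff of du: 6*u^2*v - 5*u*v^2 + 8*u*v + 32*u + v^3 + 6*v^2 + 10*v + 11
  coeff of dv: -6*u^3 - u^2*v + 13*u^2 + 7*u*v^2 + 12*u*v + 10*u - 6*v
F^* omega = (6*u^2*v - 5*u*v^2 + 8*u*v + 32*u + v^3 + 6*v^2 + 10*v + 11) du + (-6*u^3 - u^2*v + 13*u^2 + 7*u*v^2 + 12*u*v + 10*u - 6*v) dv.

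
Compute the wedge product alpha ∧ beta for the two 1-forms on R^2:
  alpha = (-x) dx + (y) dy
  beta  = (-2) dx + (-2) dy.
alpha ∧ beta = (2*x + 2*y) dx ∧ dy

Distribute the wedge, using dx_i ∧ dx_j = -dx_j ∧ dx_i and dx_i ∧ dx_i = 0. For each pair (i, j) with i < j, the coefficient of dx_i ∧ dx_j in alpha ∧ beta is (alpha_i * beta_j - alpha_j * beta_i). Collecting: alpha ∧ beta = (2*x + 2*y) dx ∧ dy.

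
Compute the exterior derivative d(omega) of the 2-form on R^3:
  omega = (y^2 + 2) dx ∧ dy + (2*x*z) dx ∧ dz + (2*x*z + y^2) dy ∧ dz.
d(omega) = (2*z) dx ∧ dy ∧ dz

For a 2-form omega = sum_{i<j} g_{ij} dx_i ∧ dx_j, the exterior derivative is
  d(omega) = sum_{i<j} d(g_{ij}) ∧ dx_i ∧ dx_j = sum_{i<j, k} (∂g_{ij}/∂x_k) dx_k ∧ dx_i ∧ dx_j.
Expand each term, using dx_k ∧ dx_i ∧ dx_j = sgn(permutation) dx_{(a)} ∧ dx_{(b)} ∧ dx_{(c)} with (a < b < c) sorted:
  d(2*x*z + y^2) includes (∂/∂x)(2*x*z + y^2) dx = (2*z) dx, which multiplied by dy ∧ dz gives (2*z) dx ∧ dy ∧ dz
Collecting like 3-forms: d(omega) = (2*z) dx ∧ dy ∧ dz.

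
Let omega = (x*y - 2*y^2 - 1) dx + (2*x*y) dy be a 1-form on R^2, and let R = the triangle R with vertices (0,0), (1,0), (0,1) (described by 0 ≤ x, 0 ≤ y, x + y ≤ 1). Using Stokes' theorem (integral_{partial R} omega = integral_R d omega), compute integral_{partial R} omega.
integral_(partial R) omega = 5/6

Stokes: integral_partial_R omega = integral_R d omega with d omega = (∂Q/∂x - ∂P/∂y) dx ∧ dy.
  ∂Q/∂x = 2*y
  ∂P/∂y = x - 4*y
  integrand = ∂Q/∂x - ∂P/∂y = -x + 6*y.
Integrating over R: integral_0^1 integral_0^{1-x} (-x + 6*y) dy dx = 5/6.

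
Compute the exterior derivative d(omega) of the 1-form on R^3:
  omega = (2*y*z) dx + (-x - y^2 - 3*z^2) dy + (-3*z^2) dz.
d(omega) = (-2*z - 1) dx ∧ dy + (-2*y) dx ∧ dz + (6*z) dy ∧ dz

For a 1-form omega = sum_i f_i dx_i, the exterior derivative is
  d(omega) = sum_{i < j} (∂f_j/∂x_i - ∂f_i/∂x_j) dx_i ∧ dx_j.
  coefficient of dx ∧ dy: ∂f_2/∂x - ∂f_1/∂y = ∂(-x - y^2 - 3*z^2)/∂x - ∂(2*y*z)/∂y = -2*z - 1
  coefficient of dx ∧ dz: ∂f_3/∂x - ∂f_1/∂z = ∂(-3*z^2)/∂x - ∂(2*y*z)/∂z = -2*y
  coefficient of dy ∧ dz: ∂f_3/∂y - ∂f_2/∂z = ∂(-3*z^2)/∂y - ∂(-x - y^2 - 3*z^2)/∂z = 6*z
Assembling: d(omega) = (-2*z - 1) dx ∧ dy + (-2*y) dx ∧ dz + (6*z) dy ∧ dz.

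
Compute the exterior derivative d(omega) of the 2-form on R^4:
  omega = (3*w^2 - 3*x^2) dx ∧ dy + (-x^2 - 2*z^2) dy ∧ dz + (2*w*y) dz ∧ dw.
d(omega) = (6*w) dx ∧ dy ∧ dw + (-2*x) dx ∧ dy ∧ dz + (2*w) dy ∧ dz ∧ dw

For a 2-form omega = sum_{i<j} g_{ij} dx_i ∧ dx_j, the exterior derivative is
  d(omega) = sum_{i<j} d(g_{ij}) ∧ dx_i ∧ dx_j = sum_{i<j, k} (∂g_{ij}/∂x_k) dx_k ∧ dx_i ∧ dx_j.
Expand each term, using dx_k ∧ dx_i ∧ dx_j = sgn(permutation) dx_{(a)} ∧ dx_{(b)} ∧ dx_{(c)} with (a < b < c) sorted:
  d(3*w^2 - 3*x^2) includes (∂/∂w)(3*w^2 - 3*x^2) dw = (6*w) dw, which multiplied by dx ∧ dy gives (6*w) dx ∧ dy ∧ dw
  d(-x^2 - 2*z^2) includes (∂/∂x)(-x^2 - 2*z^2) dx = (-2*x) dx, which multiplied by dy ∧ dz gives (-2*x) dx ∧ dy ∧ dz
  d(2*w*y) includes (∂/∂y)(2*w*y) dy = (2*w) dy, which multiplied by dz ∧ dw gives (2*w) dy ∧ dz ∧ dw
Collecting like 3-forms: d(omega) = (6*w) dx ∧ dy ∧ dw + (-2*x) dx ∧ dy ∧ dz + (2*w) dy ∧ dz ∧ dw.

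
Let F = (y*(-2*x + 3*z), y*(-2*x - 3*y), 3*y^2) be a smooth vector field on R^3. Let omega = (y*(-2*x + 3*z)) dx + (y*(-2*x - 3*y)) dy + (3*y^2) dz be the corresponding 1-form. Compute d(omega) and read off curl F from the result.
d(omega) = (6*y) dy ∧ dz + (3*y) dz ∧ dx + (2*x - 2*y - 3*z) dx ∧ dy; curl F = (6*y, 3*y, 2*x - 2*y - 3*z)

d omega = sum_{i<j} (∂f_j/∂x_i - ∂f_i/∂x_j) dx_i ∧ dx_j. Under the identification (dy ∧ dz, dz ∧ dx, dx ∧ dy) ↔ (e_x, e_y, e_z), the coefficients are exactly the components of curl F. Compute:
  ∂R/∂y - ∂Q/∂z = (6*y) - (0) = 6*y
  ∂P/∂z - ∂R/∂x = (3*y) - (0) = 3*y
  ∂Q/∂x - ∂P/∂y = (-2*y) - (-2*x + 3*z) = 2*x - 2*y - 3*z.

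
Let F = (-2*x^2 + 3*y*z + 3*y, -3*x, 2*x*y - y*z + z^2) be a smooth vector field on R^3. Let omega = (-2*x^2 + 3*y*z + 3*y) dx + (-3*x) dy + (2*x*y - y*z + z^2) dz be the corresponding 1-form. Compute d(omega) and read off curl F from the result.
d(omega) = (2*x - z) dy ∧ dz + (y) dz ∧ dx + (-3*z - 6) dx ∧ dy; curl F = (2*x - z, y, -3*z - 6)

d omega = sum_{i<j} (∂f_j/∂x_i - ∂f_i/∂x_j) dx_i ∧ dx_j. Under the identification (dy ∧ dz, dz ∧ dx, dx ∧ dy) ↔ (e_x, e_y, e_z), the coefficients are exactly the components of curl F. Compute:
  ∂R/∂y - ∂Q/∂z = (2*x - z) - (0) = 2*x - z
  ∂P/∂z - ∂R/∂x = (3*y) - (2*y) = y
  ∂Q/∂x - ∂P/∂y = (-3) - (3*z + 3) = -3*z - 6.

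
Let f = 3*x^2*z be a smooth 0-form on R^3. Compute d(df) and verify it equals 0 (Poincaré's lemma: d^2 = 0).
d(df) = 0

Step 1: df = sum_i (∂f/∂x_i) dx_i = (6*x*z) dx + (0) dy + (3*x^2) dz.
Step 2: Apply d again. Using the 1-form formula, the coefficient of dx ∧ dy in d(df) is ∂^2 f/∂x ∂y - ∂^2 f/∂y ∂x = (0) - (0) = 0 (equality of mixed partials for smooth f).
Similarly for dx ∧ dz and dy ∧ dz — all coefficients vanish. So d(df) = 0.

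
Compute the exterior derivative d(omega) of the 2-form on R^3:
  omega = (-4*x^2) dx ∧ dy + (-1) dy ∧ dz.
d(omega) = 0

For a 2-form omega = sum_{i<j} g_{ij} dx_i ∧ dx_j, the exterior derivative is
  d(omega) = sum_{i<j} d(g_{ij}) ∧ dx_i ∧ dx_j = sum_{i<j, k} (∂g_{ij}/∂x_k) dx_k ∧ dx_i ∧ dx_j.
Expand each term, using dx_k ∧ dx_i ∧ dx_j = sgn(permutation) dx_{(a)} ∧ dx_{(b)} ∧ dx_{(c)} with (a < b < c) sorted:

Collecting like 3-forms: d(omega) = 0.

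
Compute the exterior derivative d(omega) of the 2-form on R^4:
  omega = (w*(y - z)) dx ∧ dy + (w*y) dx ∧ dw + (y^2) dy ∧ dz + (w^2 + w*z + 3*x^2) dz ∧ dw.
d(omega) = (-w) dx ∧ dy ∧ dz + (-w + y - z) dx ∧ dy ∧ dw + (6*x) dx ∧ dz ∧ dw

For a 2-form omega = sum_{i<j} g_{ij} dx_i ∧ dx_j, the exterior derivative is
  d(omega) = sum_{i<j} d(g_{ij}) ∧ dx_i ∧ dx_j = sum_{i<j, k} (∂g_{ij}/∂x_k) dx_k ∧ dx_i ∧ dx_j.
Expand each term, using dx_k ∧ dx_i ∧ dx_j = sgn(permutation) dx_{(a)} ∧ dx_{(b)} ∧ dx_{(c)} with (a < b < c) sorted:
  d(w*(y - z)) includes (∂/∂z)(w*(y - z)) dz = (-w) dz, which multiplied by dx ∧ dy gives (-w) dx ∧ dy ∧ dz
  d(w*(y - z)) includes (∂/∂w)(w*(y - z)) dw = (y - z) dw, which multiplied by dx ∧ dy gives (y - z) dx ∧ dy ∧ dw
  d(w*y) includes (∂/∂y)(w*y) dy = (w) dy, which multiplied by dx ∧ dw gives (-w) dx ∧ dy ∧ dw
  d(w^2 + w*z + 3*x^2) includes (∂/∂x)(w^2 + w*z + 3*x^2) dx = (6*x) dx, which multiplied by dz ∧ dw gives (6*x) dx ∧ dz ∧ dw
Collecting like 3-forms: d(omega) = (-w) dx ∧ dy ∧ dz + (-w + y - z) dx ∧ dy ∧ dw + (6*x) dx ∧ dz ∧ dw.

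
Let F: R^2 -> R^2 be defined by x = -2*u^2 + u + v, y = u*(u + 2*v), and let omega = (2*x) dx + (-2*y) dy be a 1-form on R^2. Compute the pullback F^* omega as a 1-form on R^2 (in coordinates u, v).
F^* omega = (12*u^3 - 12*u^2*v - 12*u^2 - 8*u*v^2 - 8*u*v + 2*u + 2*v) du + (-4*u^3 - 8*u^2*v - 4*u^2 + 2*u + 2*v) dv

Using F^*(f dg) = (f ∘ F) d(g ∘ F), substitute each coordinate x_i by F_i(u, v) in f_i, and replace dx_i by d F_i = (∂F_i/∂u) du + (∂F_i/∂v) dv.
  For the x component: f_1(F) = -4*u^2 + 2*u + 2*v; d F_1 = (1 - 4*u) du + (1) dv
  For the y component: f_2(F) = 2*u*(-u - 2*v); d F_2 = (2*u + 2*v) du + (2*u) dv
Combining and collecting du, dv coefficients:
  coeff of du: 12*u^3 - 12*u^2*v - 12*u^2 - 8*u*v^2 - 8*u*v + 2*u + 2*v
  coeff of dv: -4*u^3 - 8*u^2*v - 4*u^2 + 2*u + 2*v
F^* omega = (12*u^3 - 12*u^2*v - 12*u^2 - 8*u*v^2 - 8*u*v + 2*u + 2*v) du + (-4*u^3 - 8*u^2*v - 4*u^2 + 2*u + 2*v) dv.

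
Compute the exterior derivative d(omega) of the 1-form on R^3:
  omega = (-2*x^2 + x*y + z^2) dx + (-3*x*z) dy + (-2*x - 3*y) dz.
d(omega) = (-x - 3*z) dx ∧ dy + (-2*z - 2) dx ∧ dz + (3*x - 3) dy ∧ dz

For a 1-form omega = sum_i f_i dx_i, the exterior derivative is
  d(omega) = sum_{i < j} (∂f_j/∂x_i - ∂f_i/∂x_j) dx_i ∧ dx_j.
  coefficient of dx ∧ dy: ∂f_2/∂x - ∂f_1/∂y = ∂(-3*x*z)/∂x - ∂(-2*x^2 + x*y + z^2)/∂y = -x - 3*z
  coefficient of dx ∧ dz: ∂f_3/∂x - ∂f_1/∂z = ∂(-2*x - 3*y)/∂x - ∂(-2*x^2 + x*y + z^2)/∂z = -2*z - 2
  coefficient of dy ∧ dz: ∂f_3/∂y - ∂f_2/∂z = ∂(-2*x - 3*y)/∂y - ∂(-3*x*z)/∂z = 3*x - 3
Assembling: d(omega) = (-x - 3*z) dx ∧ dy + (-2*z - 2) dx ∧ dz + (3*x - 3) dy ∧ dz.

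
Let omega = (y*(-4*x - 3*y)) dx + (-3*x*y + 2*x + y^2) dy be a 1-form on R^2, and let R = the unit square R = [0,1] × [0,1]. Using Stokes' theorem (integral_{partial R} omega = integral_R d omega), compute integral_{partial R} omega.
integral_(partial R) omega = 11/2

Stokes: integral_partial_R omega = integral_R d omega with d omega = (∂Q/∂x - ∂P/∂y) dx ∧ dy.
  ∂Q/∂x = 2 - 3*y
  ∂P/∂y = -4*x - 6*y
  integrand = ∂Q/∂x - ∂P/∂y = 4*x + 3*y + 2.
Integrating over R: integral_0^1 integral_0^1 (4*x + 3*y + 2) dx dy = 11/2.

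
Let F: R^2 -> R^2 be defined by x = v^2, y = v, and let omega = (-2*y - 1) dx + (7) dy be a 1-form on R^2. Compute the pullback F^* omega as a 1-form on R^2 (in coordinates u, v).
F^* omega = (-4*v^2 - 2*v + 7) dv

Using F^*(f dg) = (f ∘ F) d(g ∘ F), substitute each coordinate x_i by F_i(u, v) in f_i, and replace dx_i by d F_i = (∂F_i/∂u) du + (∂F_i/∂v) dv.
  For the x component: f_1(F) = -2*v - 1; d F_1 = (0) du + (2*v) dv
  For the y component: f_2(F) = 7; d F_2 = (0) du + (1) dv
Combining and collecting du, dv coefficients:
  coeff of du: 0
  coeff of dv: -4*v^2 - 2*v + 7
F^* omega = (-4*v^2 - 2*v + 7) dv.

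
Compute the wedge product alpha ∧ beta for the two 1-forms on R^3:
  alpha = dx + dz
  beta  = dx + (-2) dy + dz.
alpha ∧ beta = (-2) dx ∧ dy + (2) dy ∧ dz

Distribute the wedge, using dx_i ∧ dx_j = -dx_j ∧ dx_i and dx_i ∧ dx_i = 0. For each pair (i, j) with i < j, the coefficient of dx_i ∧ dx_j in alpha ∧ beta is (alpha_i * beta_j - alpha_j * beta_i). Collecting: alpha ∧ beta = (-2) dx ∧ dy + (2) dy ∧ dz.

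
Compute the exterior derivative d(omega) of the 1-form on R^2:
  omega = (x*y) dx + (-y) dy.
d(omega) = (-x) dx ∧ dy

For a 1-form omega = sum_i f_i dx_i, the exterior derivative is
  d(omega) = sum_{i < j} (∂f_j/∂x_i - ∂f_i/∂x_j) dx_i ∧ dx_j.
  coefficient of dx ∧ dy: ∂f_2/∂x - ∂f_1/∂y = ∂(-y)/∂x - ∂(x*y)/∂y = -x
Assembling: d(omega) = (-x) dx ∧ dy.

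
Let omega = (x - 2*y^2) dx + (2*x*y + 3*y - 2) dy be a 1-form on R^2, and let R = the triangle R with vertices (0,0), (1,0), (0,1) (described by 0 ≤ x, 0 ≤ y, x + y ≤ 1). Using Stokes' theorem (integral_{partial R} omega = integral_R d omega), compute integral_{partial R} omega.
integral_(partial R) omega = 1

Stokes: integral_partial_R omega = integral_R d omega with d omega = (∂Q/∂x - ∂P/∂y) dx ∧ dy.
  ∂Q/∂x = 2*y
  ∂P/∂y = -4*y
  integrand = ∂Q/∂x - ∂P/∂y = 6*y.
Integrating over R: integral_0^1 integral_0^{1-x} (6*y) dy dx = 1.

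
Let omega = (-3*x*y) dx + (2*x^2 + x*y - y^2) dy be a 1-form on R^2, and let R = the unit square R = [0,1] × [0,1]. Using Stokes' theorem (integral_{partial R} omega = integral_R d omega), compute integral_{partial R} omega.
integral_(partial R) omega = 4

Stokes: integral_partial_R omega = integral_R d omega with d omega = (∂Q/∂x - ∂P/∂y) dx ∧ dy.
  ∂Q/∂x = 4*x + y
  ∂P/∂y = -3*x
  integrand = ∂Q/∂x - ∂P/∂y = 7*x + y.
Integrating over R: integral_0^1 integral_0^1 (7*x + y) dx dy = 4.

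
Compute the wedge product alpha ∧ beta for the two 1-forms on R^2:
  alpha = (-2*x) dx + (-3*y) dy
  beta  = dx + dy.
alpha ∧ beta = (-2*x + 3*y) dx ∧ dy

Distribute the wedge, using dx_i ∧ dx_j = -dx_j ∧ dx_i and dx_i ∧ dx_i = 0. For each pair (i, j) with i < j, the coefficient of dx_i ∧ dx_j in alpha ∧ beta is (alpha_i * beta_j - alpha_j * beta_i). Collecting: alpha ∧ beta = (-2*x + 3*y) dx ∧ dy.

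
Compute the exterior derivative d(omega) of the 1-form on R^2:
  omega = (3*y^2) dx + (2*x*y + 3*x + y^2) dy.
d(omega) = (3 - 4*y) dx ∧ dy

For a 1-form omega = sum_i f_i dx_i, the exterior derivative is
  d(omega) = sum_{i < j} (∂f_j/∂x_i - ∂f_i/∂x_j) dx_i ∧ dx_j.
  coefficient of dx ∧ dy: ∂f_2/∂x - ∂f_1/∂y = ∂(2*x*y + 3*x + y^2)/∂x - ∂(3*y^2)/∂y = 3 - 4*y
Assembling: d(omega) = (3 - 4*y) dx ∧ dy.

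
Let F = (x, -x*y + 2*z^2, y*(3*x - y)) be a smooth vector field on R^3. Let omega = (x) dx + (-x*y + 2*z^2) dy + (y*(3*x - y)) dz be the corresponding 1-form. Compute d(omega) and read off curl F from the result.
d(omega) = (3*x - 2*y - 4*z) dy ∧ dz + (-3*y) dz ∧ dx + (-y) dx ∧ dy; curl F = (3*x - 2*y - 4*z, -3*y, -y)

d omega = sum_{i<j} (∂f_j/∂x_i - ∂f_i/∂x_j) dx_i ∧ dx_j. Under the identification (dy ∧ dz, dz ∧ dx, dx ∧ dy) ↔ (e_x, e_y, e_z), the coefficients are exactly the components of curl F. Compute:
  ∂R/∂y - ∂Q/∂z = (3*x - 2*y) - (4*z) = 3*x - 2*y - 4*z
  ∂P/∂z - ∂R/∂x = (0) - (3*y) = -3*y
  ∂Q/∂x - ∂P/∂y = (-y) - (0) = -y.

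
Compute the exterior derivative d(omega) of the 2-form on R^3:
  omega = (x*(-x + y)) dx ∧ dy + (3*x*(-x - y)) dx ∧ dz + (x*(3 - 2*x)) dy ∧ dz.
d(omega) = (3 - x) dx ∧ dy ∧ dz

For a 2-form omega = sum_{i<j} g_{ij} dx_i ∧ dx_j, the exterior derivative is
  d(omega) = sum_{i<j} d(g_{ij}) ∧ dx_i ∧ dx_j = sum_{i<j, k} (∂g_{ij}/∂x_k) dx_k ∧ dx_i ∧ dx_j.
Expand each term, using dx_k ∧ dx_i ∧ dx_j = sgn(permutation) dx_{(a)} ∧ dx_{(b)} ∧ dx_{(c)} with (a < b < c) sorted:
  d(3*x*(-x - y)) includes (∂/∂y)(3*x*(-x - y)) dy = (-3*x) dy, which multiplied by dx ∧ dz gives (3*x) dx ∧ dy ∧ dz
  d(x*(3 - 2*x)) includes (∂/∂x)(x*(3 - 2*x)) dx = (3 - 4*x) dx, which multiplied by dy ∧ dz gives (3 - 4*x) dx ∧ dy ∧ dz
Collecting like 3-forms: d(omega) = (3 - x) dx ∧ dy ∧ dz.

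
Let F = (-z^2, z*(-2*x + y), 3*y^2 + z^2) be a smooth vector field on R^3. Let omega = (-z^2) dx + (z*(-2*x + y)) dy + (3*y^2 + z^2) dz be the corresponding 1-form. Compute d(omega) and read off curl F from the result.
d(omega) = (2*x + 5*y) dy ∧ dz + (-2*z) dz ∧ dx + (-2*z) dx ∧ dy; curl F = (2*x + 5*y, -2*z, -2*z)

d omega = sum_{i<j} (∂f_j/∂x_i - ∂f_i/∂x_j) dx_i ∧ dx_j. Under the identification (dy ∧ dz, dz ∧ dx, dx ∧ dy) ↔ (e_x, e_y, e_z), the coefficients are exactly the components of curl F. Compute:
  ∂R/∂y - ∂Q/∂z = (6*y) - (-2*x + y) = 2*x + 5*y
  ∂P/∂z - ∂R/∂x = (-2*z) - (0) = -2*z
  ∂Q/∂x - ∂P/∂y = (-2*z) - (0) = -2*z.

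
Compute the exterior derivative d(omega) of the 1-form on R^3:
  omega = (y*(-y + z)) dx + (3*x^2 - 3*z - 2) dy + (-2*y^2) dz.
d(omega) = (6*x + 2*y - z) dx ∧ dy + (-y) dx ∧ dz + (3 - 4*y) dy ∧ dz

For a 1-form omega = sum_i f_i dx_i, the exterior derivative is
  d(omega) = sum_{i < j} (∂f_j/∂x_i - ∂f_i/∂x_j) dx_i ∧ dx_j.
  coefficient of dx ∧ dy: ∂f_2/∂x - ∂f_1/∂y = ∂(3*x^2 - 3*z - 2)/∂x - ∂(y*(-y + z))/∂y = 6*x + 2*y - z
  coefficient of dx ∧ dz: ∂f_3/∂x - ∂f_1/∂z = ∂(-2*y^2)/∂x - ∂(y*(-y + z))/∂z = -y
  coefficient of dy ∧ dz: ∂f_3/∂y - ∂f_2/∂z = ∂(-2*y^2)/∂y - ∂(3*x^2 - 3*z - 2)/∂z = 3 - 4*y
Assembling: d(omega) = (6*x + 2*y - z) dx ∧ dy + (-y) dx ∧ dz + (3 - 4*y) dy ∧ dz.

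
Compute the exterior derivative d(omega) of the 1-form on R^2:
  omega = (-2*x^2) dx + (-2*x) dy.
d(omega) = (-2) dx ∧ dy

For a 1-form omega = sum_i f_i dx_i, the exterior derivative is
  d(omega) = sum_{i < j} (∂f_j/∂x_i - ∂f_i/∂x_j) dx_i ∧ dx_j.
  coefficient of dx ∧ dy: ∂f_2/∂x - ∂f_1/∂y = ∂(-2*x)/∂x - ∂(-2*x^2)/∂y = -2
Assembling: d(omega) = (-2) dx ∧ dy.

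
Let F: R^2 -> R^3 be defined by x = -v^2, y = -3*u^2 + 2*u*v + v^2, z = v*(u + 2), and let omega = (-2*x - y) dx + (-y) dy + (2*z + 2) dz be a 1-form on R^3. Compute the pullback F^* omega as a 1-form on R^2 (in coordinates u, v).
F^* omega = (-18*u^3 + 18*u^2*v + 4*u*v^2 - 2*v^3 + 4*v^2 + 2*v) du + (6*u^3 - 2*u^2*v - 2*u*v^2 + 8*u*v + 2*u - 4*v^3 + 8*v + 4) dv

Using F^*(f dg) = (f ∘ F) d(g ∘ F), substitute each coordinate x_i by F_i(u, v) in f_i, and replace dx_i by d F_i = (∂F_i/∂u) du + (∂F_i/∂v) dv.
  For the x component: f_1(F) = 3*u^2 - 2*u*v + v^2; d F_1 = (0) du + (-2*v) dv
  For the y component: f_2(F) = 3*u^2 - 2*u*v - v^2; d F_2 = (-6*u + 2*v) du + (2*u + 2*v) dv
  For the z component: f_3(F) = 2*u*v + 4*v + 2; d F_3 = (v) du + (u + 2) dv
Combining and collecting du, dv coefficients:
  coeff of du: -18*u^3 + 18*u^2*v + 4*u*v^2 - 2*v^3 + 4*v^2 + 2*v
  coeff of dv: 6*u^3 - 2*u^2*v - 2*u*v^2 + 8*u*v + 2*u - 4*v^3 + 8*v + 4
F^* omega = (-18*u^3 + 18*u^2*v + 4*u*v^2 - 2*v^3 + 4*v^2 + 2*v) du + (6*u^3 - 2*u^2*v - 2*u*v^2 + 8*u*v + 2*u - 4*v^3 + 8*v + 4) dv.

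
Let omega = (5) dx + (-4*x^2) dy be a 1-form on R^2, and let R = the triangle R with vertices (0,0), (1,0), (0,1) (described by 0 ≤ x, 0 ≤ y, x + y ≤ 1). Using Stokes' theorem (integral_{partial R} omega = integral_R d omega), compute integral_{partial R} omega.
integral_(partial R) omega = -4/3

Stokes: integral_partial_R omega = integral_R d omega with d omega = (∂Q/∂x - ∂P/∂y) dx ∧ dy.
  ∂Q/∂x = -8*x
  ∂P/∂y = 0
  integrand = ∂Q/∂x - ∂P/∂y = -8*x.
Integrating over R: integral_0^1 integral_0^{1-x} (-8*x) dy dx = -4/3.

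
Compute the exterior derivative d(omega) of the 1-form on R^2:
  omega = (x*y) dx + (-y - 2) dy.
d(omega) = (-x) dx ∧ dy

For a 1-form omega = sum_i f_i dx_i, the exterior derivative is
  d(omega) = sum_{i < j} (∂f_j/∂x_i - ∂f_i/∂x_j) dx_i ∧ dx_j.
  coefficient of dx ∧ dy: ∂f_2/∂x - ∂f_1/∂y = ∂(-y - 2)/∂x - ∂(x*y)/∂y = -x
Assembling: d(omega) = (-x) dx ∧ dy.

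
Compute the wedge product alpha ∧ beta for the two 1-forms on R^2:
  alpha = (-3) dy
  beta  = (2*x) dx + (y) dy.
alpha ∧ beta = (6*x) dx ∧ dy

Distribute the wedge, using dx_i ∧ dx_j = -dx_j ∧ dx_i and dx_i ∧ dx_i = 0. For each pair (i, j) with i < j, the coefficient of dx_i ∧ dx_j in alpha ∧ beta is (alpha_i * beta_j - alpha_j * beta_i). Collecting: alpha ∧ beta = (6*x) dx ∧ dy.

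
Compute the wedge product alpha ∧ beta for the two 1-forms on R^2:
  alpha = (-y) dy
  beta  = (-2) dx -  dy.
alpha ∧ beta = (-2*y) dx ∧ dy

Distribute the wedge, using dx_i ∧ dx_j = -dx_j ∧ dx_i and dx_i ∧ dx_i = 0. For each pair (i, j) with i < j, the coefficient of dx_i ∧ dx_j in alpha ∧ beta is (alpha_i * beta_j - alpha_j * beta_i). Collecting: alpha ∧ beta = (-2*y) dx ∧ dy.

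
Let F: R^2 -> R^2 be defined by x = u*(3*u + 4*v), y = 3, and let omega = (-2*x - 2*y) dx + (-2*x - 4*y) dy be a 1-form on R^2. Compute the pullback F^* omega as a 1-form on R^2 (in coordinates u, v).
F^* omega = (-36*u^3 - 72*u^2*v - 32*u*v^2 - 36*u - 24*v) du + (8*u*(-3*u^2 - 4*u*v - 3)) dv

Using F^*(f dg) = (f ∘ F) d(g ∘ F), substitute each coordinate x_i by F_i(u, v) in f_i, and replace dx_i by d F_i = (∂F_i/∂u) du + (∂F_i/∂v) dv.
  For the x component: f_1(F) = -6*u^2 - 8*u*v - 6; d F_1 = (6*u + 4*v) du + (4*u) dv
  For the y component: f_2(F) = -6*u^2 - 8*u*v - 12; d F_2 = (0) du + (0) dv
Combining and collecting du, dv coefficients:
  coeff of du: -36*u^3 - 72*u^2*v - 32*u*v^2 - 36*u - 24*v
  coeff of dv: 8*u*(-3*u^2 - 4*u*v - 3)
F^* omega = (-36*u^3 - 72*u^2*v - 32*u*v^2 - 36*u - 24*v) du + (8*u*(-3*u^2 - 4*u*v - 3)) dv.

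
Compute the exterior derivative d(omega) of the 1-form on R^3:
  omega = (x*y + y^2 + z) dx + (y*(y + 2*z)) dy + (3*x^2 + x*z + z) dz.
d(omega) = (-x - 2*y) dx ∧ dy + (6*x + z - 1) dx ∧ dz + (-2*y) dy ∧ dz

For a 1-form omega = sum_i f_i dx_i, the exterior derivative is
  d(omega) = sum_{i < j} (∂f_j/∂x_i - ∂f_i/∂x_j) dx_i ∧ dx_j.
  coefficient of dx ∧ dy: ∂f_2/∂x - ∂f_1/∂y = ∂(y*(y + 2*z))/∂x - ∂(x*y + y^2 + z)/∂y = -x - 2*y
  coefficient of dx ∧ dz: ∂f_3/∂x - ∂f_1/∂z = ∂(3*x^2 + x*z + z)/∂x - ∂(x*y + y^2 + z)/∂z = 6*x + z - 1
  coefficient of dy ∧ dz: ∂f_3/∂y - ∂f_2/∂z = ∂(3*x^2 + x*z + z)/∂y - ∂(y*(y + 2*z))/∂z = -2*y
Assembling: d(omega) = (-x - 2*y) dx ∧ dy + (6*x + z - 1) dx ∧ dz + (-2*y) dy ∧ dz.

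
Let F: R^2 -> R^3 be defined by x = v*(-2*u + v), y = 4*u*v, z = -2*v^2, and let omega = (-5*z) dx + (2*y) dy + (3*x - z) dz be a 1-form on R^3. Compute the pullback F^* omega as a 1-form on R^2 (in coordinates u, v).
F^* omega = (v^2*(32*u - 20*v)) du + (4*u*v*(8*u + v)) dv

Using F^*(f dg) = (f ∘ F) d(g ∘ F), substitute each coordinate x_i by F_i(u, v) in f_i, and replace dx_i by d F_i = (∂F_i/∂u) du + (∂F_i/∂v) dv.
  For the x component: f_1(F) = 10*v^2; d F_1 = (-2*v) du + (-2*u + 2*v) dv
  For the y component: f_2(F) = 8*u*v; d F_2 = (4*v) du + (4*u) dv
  For the z component: f_3(F) = v*(-6*u + 5*v); d F_3 = (0) du + (-4*v) dv
Combining and collecting du, dv coefficients:
  coeff of du: v^2*(32*u - 20*v)
  coeff of dv: 4*u*v*(8*u + v)
F^* omega = (v^2*(32*u - 20*v)) du + (4*u*v*(8*u + v)) dv.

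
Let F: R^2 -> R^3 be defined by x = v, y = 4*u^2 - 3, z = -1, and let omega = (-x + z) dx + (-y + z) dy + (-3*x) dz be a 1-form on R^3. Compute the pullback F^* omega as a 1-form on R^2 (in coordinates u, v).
F^* omega = (-32*u^3 + 16*u) du + (-v - 1) dv

Using F^*(f dg) = (f ∘ F) d(g ∘ F), substitute each coordinate x_i by F_i(u, v) in f_i, and replace dx_i by d F_i = (∂F_i/∂u) du + (∂F_i/∂v) dv.
  For the x component: f_1(F) = -v - 1; d F_1 = (0) du + (1) dv
  For the y component: f_2(F) = 2 - 4*u^2; d F_2 = (8*u) du + (0) dv
  For the z component: f_3(F) = -3*v; d F_3 = (0) du + (0) dv
Combining and collecting du, dv coefficients:
  coeff of du: -32*u^3 + 16*u
  coeff of dv: -v - 1
F^* omega = (-32*u^3 + 16*u) du + (-v - 1) dv.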